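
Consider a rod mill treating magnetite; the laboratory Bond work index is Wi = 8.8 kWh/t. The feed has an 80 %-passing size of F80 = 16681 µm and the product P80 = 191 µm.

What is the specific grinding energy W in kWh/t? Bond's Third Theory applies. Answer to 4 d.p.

W = 5.6861 kWh/t

W_Bond = 10·Wi·(1/√P₈₀ − 1/√F₈₀)
1/√191 = 0.072357;  1/√16681 = 0.007743
W = 10·8.8·(0.072357 − 0.007743) = 5.6861 kWh/t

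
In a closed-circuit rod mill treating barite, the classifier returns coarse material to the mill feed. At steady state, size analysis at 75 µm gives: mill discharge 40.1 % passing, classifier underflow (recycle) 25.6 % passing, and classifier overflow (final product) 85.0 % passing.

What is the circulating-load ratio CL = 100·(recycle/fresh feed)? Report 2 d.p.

CL = 309.66 %

Let r = R/F. Size balance at 75 µm:
Fd + Rd = Ru + Fo ⇒ R/F = (o−d)/(d−u)
r = (85.0 − 40.1)/(40.1 − 25.6) = 44.9/14.5 = 3.0966
CL = 100·r = 309.66 %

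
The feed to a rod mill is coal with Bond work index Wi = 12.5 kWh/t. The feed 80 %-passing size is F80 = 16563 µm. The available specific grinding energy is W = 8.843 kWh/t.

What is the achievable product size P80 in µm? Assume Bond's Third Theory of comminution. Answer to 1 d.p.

Bond:  W = 10 Wi (1/√P − 1/√F)
1/√P80 = 1/√F80 + W/(10·Wi)
  = 8.8430/(10·12.5) + 1/√16563 = 0.070744 + 0.007770 = 0.078514
P80 = (1/0.078514)² = 12.7366² = 162.22 µm

P80 = 162.2 µm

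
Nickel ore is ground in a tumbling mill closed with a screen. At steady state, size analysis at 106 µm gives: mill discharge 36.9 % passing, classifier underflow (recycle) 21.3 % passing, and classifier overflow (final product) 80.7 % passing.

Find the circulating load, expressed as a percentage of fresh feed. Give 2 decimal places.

Let r = R/F. Size balance at 106 µm:
r = (o − d)/(d − u)
r = (80.7 − 36.9)/(36.9 − 21.3) = 43.8/15.6 = 2.8077
CL = 100·r = 280.77 %

CL = 280.77 %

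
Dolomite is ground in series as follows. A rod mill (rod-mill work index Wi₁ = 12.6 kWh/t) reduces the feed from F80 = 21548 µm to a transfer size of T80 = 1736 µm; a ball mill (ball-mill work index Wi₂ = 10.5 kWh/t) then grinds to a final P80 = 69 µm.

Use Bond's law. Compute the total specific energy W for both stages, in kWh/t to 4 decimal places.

Bond: W = 10·Wi·(1/√P80 − 1/√F80)
Stage 1 (21548→1736 µm, Wi₁=12.6): W₁ = 10·12.6·(0.024001 − 0.006812) = 2.1657 kWh/t
Stage 2 (1736→69 µm, Wi₂=10.5): W₂ = 10·10.5·(0.120386 − 0.024001) = 10.1204 kWh/t
W = W₁ + W₂ = 2.1657 + 10.1204 = 12.2862 kWh/t

W = 12.2862 kWh/t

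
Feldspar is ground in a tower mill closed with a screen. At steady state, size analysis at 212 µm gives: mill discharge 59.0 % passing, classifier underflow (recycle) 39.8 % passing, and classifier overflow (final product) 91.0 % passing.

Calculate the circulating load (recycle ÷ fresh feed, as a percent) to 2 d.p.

Let r = R/F. Size balance at 212 µm:
Fd + Rd = Ru + Fo ⇒ R/F = (o−d)/(d−u)
r = (91.0 − 59.0)/(59.0 − 39.8) = 32.0/19.2 = 1.6667
CL = 100·r = 166.67 %

CL = 166.67 %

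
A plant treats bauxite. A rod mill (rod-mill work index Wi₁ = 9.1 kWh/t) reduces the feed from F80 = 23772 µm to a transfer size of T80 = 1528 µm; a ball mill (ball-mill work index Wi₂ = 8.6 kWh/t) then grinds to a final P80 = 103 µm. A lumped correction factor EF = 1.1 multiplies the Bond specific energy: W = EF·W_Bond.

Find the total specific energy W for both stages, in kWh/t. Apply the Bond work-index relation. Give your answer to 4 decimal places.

W = 10·Wi·(P80^(-½) − F80^(-½))
Stage 1 (23772→1528 µm, Wi₁=9.1): W₁ = 10·9.1·(0.025582 − 0.006486) = 1.7378 kWh/t
Stage 2 (1528→103 µm, Wi₂=8.6): W₂ = 10·8.6·(0.098533 − 0.025582) = 6.2738 kWh/t
W = W₁ + W₂ = 1.7378 + 6.2738 = 8.0115 kWh/t
W_actual = 1.1 × 8.0115 = 8.8127 kWh/t

W = 8.8127 kWh/t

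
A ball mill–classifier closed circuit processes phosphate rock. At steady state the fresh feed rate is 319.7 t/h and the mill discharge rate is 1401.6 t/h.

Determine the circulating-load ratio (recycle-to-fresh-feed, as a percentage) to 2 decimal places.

M = F + R at steady state, so:
R = M − F = 1401.6 − 319.7 = 1081.9 t/h
CL = 100·R/F = 100·1081.9/319.7 = 338.41 %

CL = 338.41 %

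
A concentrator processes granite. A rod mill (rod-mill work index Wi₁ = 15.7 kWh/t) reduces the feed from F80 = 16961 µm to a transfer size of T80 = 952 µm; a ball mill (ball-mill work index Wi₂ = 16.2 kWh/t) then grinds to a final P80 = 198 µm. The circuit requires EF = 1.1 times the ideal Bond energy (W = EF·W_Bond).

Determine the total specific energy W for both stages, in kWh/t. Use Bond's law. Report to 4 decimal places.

Bond: W = 10·Wi·(1/√P80 − 1/√F80)
Stage 1 (16961→952 µm, Wi₁=15.7): W₁ = 10·15.7·(0.032410 − 0.007678) = 3.8829 kWh/t
Stage 2 (952→198 µm, Wi₂=16.2): W₂ = 10·16.2·(0.071067 − 0.032410) = 6.2624 kWh/t
W = W₁ + W₂ = 3.8829 + 6.2624 = 10.1453 kWh/t
With EF = 1.1: W = 10.1453·1.1 = 11.1598 kWh/t

W = 11.1598 kWh/t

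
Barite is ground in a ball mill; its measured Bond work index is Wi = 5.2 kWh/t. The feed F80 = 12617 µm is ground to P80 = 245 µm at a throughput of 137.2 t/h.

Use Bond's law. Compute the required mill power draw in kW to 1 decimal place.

P = 392.3 kW

W = 10·Wi·(P80^(-½) − F80^(-½))
W = 10·5.2·(1/√245 − 1/√12617) = 10·5.2·(0.054985) = 2.8592 kWh/t
Mill draw = 2.8592 × 137.2 = 392.3 kW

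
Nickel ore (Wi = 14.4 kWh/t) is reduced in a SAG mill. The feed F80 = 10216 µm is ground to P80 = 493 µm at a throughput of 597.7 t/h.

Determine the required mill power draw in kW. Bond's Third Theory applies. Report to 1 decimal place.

P = 3024.8 kW

W = 10·Wi·(P80^(-½) − F80^(-½))
W = 10·14.4·(1/√493 − 1/√10216) = 10·14.4·(0.035144) = 5.0607 kWh/t
P = W·T = 5.0607·597.7 = 3024.8 kW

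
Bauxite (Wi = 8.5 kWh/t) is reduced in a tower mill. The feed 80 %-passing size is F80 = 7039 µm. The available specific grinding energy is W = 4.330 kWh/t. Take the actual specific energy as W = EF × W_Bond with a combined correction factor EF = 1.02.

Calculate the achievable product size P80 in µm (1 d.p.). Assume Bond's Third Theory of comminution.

W = 10 Wi (1/√P80 − 1/√F80)  [Bond]
W_Bond = W / EF = 4.330 / 1.02 = 4.2451 kWh/t
P80^(−½) = W_Bond/(10 Wi) + F80^(−½)
  = 4.2451/(10·8.5) + 1/√7039 = 0.049942 + 0.011919 = 0.061861
P80 = (1/0.061861)² = 16.1652² = 261.31 µm

P80 = 261.3 µm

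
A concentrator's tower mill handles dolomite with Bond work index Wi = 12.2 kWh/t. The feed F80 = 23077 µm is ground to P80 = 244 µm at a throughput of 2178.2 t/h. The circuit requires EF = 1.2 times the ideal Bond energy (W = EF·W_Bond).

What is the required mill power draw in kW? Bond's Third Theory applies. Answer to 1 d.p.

P = 18315.6 kW

W = 10 Wi (P80^-0.5 − F80^-0.5)
W = 10·12.2·(1/√244 − 1/√23077) = 10·12.2·(0.057436) = 7.0071 kWh/t
With EF = 1.2: W = 7.0071·1.2 = 8.4086 kWh/t
P_mill = W·ṁ = 8.4086·2178.2 = 18315.6 kW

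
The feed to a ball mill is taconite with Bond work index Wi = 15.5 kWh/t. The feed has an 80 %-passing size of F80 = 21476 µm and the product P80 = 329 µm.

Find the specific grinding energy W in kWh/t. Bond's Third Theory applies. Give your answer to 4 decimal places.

W = 7.4877 kWh/t

Bond: W = 10·Wi·(1/√P80 − 1/√F80)
1/√329 = 0.055132;  1/√21476 = 0.006824
W = 10·15.5·(0.055132 − 0.006824) = 7.4877 kWh/t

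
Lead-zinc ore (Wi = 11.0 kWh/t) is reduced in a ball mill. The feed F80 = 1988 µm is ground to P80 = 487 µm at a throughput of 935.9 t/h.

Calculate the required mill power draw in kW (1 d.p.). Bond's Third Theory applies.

P = 2356.1 kW

W = 10·Wi·(P80^(-½) − F80^(-½))
W = 10·11.0·(1/√487 − 1/√1988) = 10·11.0·(0.022886) = 2.5175 kWh/t
P_mill = W·ṁ = 2.5175·935.9 = 2356.1 kW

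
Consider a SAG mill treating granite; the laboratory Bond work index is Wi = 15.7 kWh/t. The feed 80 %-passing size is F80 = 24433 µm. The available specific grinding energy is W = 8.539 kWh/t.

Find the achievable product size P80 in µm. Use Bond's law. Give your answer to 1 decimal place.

W = 10·Wi·(P80^(-½) − F80^(-½))
⇒ 1/√P80 = W/(10·Wi) + 1/√F80
  = 8.5390/(10·15.7) + 1/√24433 = 0.054389 + 0.006398 = 0.060786
P80 = (1/0.060786)² = 16.4511² = 270.64 µm

P80 = 270.6 µm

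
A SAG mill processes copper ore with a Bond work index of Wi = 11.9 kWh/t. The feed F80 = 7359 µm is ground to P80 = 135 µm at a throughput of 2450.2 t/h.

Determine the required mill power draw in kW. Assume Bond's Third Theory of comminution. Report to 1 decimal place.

W = 10 Wi / √P80 − 10 Wi / √F80
W = 10·11.9·(1/√135 − 1/√7359) = 10·11.9·(0.074409) = 8.8547 kWh/t
P_mill = W·ṁ = 8.8547·2450.2 = 21695.8 kW

P = 21695.8 kW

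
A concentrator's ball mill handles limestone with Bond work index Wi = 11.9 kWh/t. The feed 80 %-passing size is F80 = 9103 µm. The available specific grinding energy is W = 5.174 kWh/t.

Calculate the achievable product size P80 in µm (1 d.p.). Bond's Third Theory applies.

P80 = 343.4 µm

W = 10·Wi·(P80^(-½) − F80^(-½))
P80^(−½) = W/(10 Wi) + F80^(−½)
  = 5.1740/(10·11.9) + 1/√9103 = 0.043479 + 0.010481 = 0.053960
P80 = (1/0.053960)² = 18.5322² = 343.44 µm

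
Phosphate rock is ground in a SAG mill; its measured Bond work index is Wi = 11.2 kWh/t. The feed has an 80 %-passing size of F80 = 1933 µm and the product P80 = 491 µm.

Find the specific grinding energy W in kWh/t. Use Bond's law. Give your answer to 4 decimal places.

W = 2.5071 kWh/t

W_Bond = 10·Wi·(1/√P₈₀ − 1/√F₈₀)
1/√491 = 0.045129;  1/√1933 = 0.022745
W = 10·11.2·(0.045129 − 0.022745) = 2.5071 kWh/t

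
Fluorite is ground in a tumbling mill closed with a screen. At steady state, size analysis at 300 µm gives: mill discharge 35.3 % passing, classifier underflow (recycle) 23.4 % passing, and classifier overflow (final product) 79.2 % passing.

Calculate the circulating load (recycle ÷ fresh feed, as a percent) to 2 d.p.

Two-product formula at 300 µm:
(1+r)d = ru + o → r = (o−d)/(d−u)
r = (79.2 − 35.3)/(35.3 − 23.4) = 43.9/11.9 = 3.6891
CL = 100·r = 368.91 %

CL = 368.91 %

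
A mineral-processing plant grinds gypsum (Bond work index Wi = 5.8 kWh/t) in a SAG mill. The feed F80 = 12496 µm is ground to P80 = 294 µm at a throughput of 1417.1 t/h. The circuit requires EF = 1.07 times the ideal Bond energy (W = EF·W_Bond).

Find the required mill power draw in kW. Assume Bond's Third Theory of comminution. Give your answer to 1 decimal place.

P = 4342.3 kW

W = 10 Wi / √P80 − 10 Wi / √F80
W = 10·5.8·(1/√294 − 1/√12496) = 10·5.8·(0.049375) = 2.8638 kWh/t
Corrected W = EF·W_Bond = 1.07·2.8638 = 3.0642 kWh/t
P_mill = W·ṁ = 3.0642·1417.1 = 4342.3 kW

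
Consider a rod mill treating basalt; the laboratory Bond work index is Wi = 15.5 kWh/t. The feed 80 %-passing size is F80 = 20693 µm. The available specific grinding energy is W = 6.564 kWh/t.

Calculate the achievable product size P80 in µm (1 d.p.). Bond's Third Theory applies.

Bond:  W = 10 Wi (1/√P − 1/√F)
1/√P80 = 1/√F80 + W/(10·Wi)
  = 6.5640/(10·15.5) + 1/√20693 = 0.042348 + 0.006952 = 0.049300
P80 = (1/0.049300)² = 20.2840² = 411.44 µm

P80 = 411.4 µm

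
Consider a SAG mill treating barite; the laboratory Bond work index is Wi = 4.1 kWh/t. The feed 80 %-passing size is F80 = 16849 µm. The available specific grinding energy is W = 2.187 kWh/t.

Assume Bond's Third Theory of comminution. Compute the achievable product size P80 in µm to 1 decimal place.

P80 = 268.3 µm

W = 10 Wi (1/√P80 − 1/√F80)  [Bond]
1/√P80 = 1/√F80 + W/(10·Wi)
  = 2.1870/(10·4.1) + 1/√16849 = 0.053341 + 0.007704 = 0.061045
P80 = (1/0.061045)² = 16.3812² = 268.35 µm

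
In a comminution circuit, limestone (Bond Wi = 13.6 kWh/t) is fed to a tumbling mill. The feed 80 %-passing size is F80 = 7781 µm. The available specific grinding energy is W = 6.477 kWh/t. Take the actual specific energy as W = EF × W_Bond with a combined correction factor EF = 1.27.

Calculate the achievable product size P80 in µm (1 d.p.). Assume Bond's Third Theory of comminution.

P80 = 419.3 µm

W = 10·Wi·[P80^(−½) − F80^(−½)]
W_Bond = W / EF = 6.477 / 1.27 = 5.1000 kWh/t
1/√P80 = 1/√F80 + W_Bond/(10·Wi)
  = 5.1000/(10·13.6) + 1/√7781 = 0.037500 + 0.011337 = 0.048837
P80 = (1/0.048837)² = 20.4765² = 419.29 µm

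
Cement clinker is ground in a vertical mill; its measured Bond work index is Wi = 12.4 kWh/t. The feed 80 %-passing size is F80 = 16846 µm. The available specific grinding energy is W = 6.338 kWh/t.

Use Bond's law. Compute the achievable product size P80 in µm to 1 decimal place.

W = 10 Wi (1/√P80 − 1/√F80)  [Bond]
⇒ 1/√P80 = W/(10·Wi) + 1/√F80
  = 6.3380/(10·12.4) + 1/√16846 = 0.051113 + 0.007705 = 0.058818
P80 = (1/0.058818)² = 17.0017² = 289.06 µm

P80 = 289.1 µm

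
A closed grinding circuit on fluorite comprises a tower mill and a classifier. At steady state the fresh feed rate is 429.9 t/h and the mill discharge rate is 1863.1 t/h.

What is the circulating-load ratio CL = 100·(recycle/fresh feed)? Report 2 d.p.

Discharge = new feed + return, hence
R = M − F = 1863.1 − 429.9 = 1433.2 t/h
CL = 100·R/F = 100·1433.2/429.9 = 333.38 %

CL = 333.38 %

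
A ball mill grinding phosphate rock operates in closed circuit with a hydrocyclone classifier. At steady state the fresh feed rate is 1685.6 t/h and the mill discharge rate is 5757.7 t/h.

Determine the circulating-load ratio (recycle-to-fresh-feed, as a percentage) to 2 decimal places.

CL = 241.58 %

Steady state: M = F + R.
R = M − F = 5757.7 − 1685.6 = 4072.1 t/h
CL = 100·R/F = 100·4072.1/1685.6 = 241.58 %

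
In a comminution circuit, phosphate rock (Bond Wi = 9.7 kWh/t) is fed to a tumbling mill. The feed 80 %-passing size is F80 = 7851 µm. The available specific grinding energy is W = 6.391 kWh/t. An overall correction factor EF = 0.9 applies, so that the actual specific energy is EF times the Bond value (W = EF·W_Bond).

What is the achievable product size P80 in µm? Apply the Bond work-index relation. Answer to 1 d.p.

P80 = 140.1 µm

Bond:  W = 10 Wi (1/√P − 1/√F)
W_Bond = W / EF = 6.391 / 0.9 = 7.1011 kWh/t
1/√P80 = 1/√F80 + W_Bond/(10·Wi)
  = 7.1011/(10·9.7) + 1/√7851 = 0.073207 + 0.011286 = 0.084493
P80 = (1/0.084493)² = 11.8353² = 140.07 µm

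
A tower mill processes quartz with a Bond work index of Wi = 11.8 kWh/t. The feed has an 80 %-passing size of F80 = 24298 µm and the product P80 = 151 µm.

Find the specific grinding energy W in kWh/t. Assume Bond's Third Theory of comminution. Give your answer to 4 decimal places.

W_Bond = 10·Wi·(1/√P₈₀ − 1/√F₈₀)
1/√151 = 0.081379;  1/√24298 = 0.006415
W = 10·11.8·(0.081379 − 0.006415) = 8.8457 kWh/t

W = 8.8457 kWh/t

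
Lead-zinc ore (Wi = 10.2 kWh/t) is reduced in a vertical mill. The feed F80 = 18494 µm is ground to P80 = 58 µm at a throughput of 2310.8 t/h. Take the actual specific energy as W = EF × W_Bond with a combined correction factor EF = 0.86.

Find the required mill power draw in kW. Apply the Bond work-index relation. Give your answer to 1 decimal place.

W = 10 Wi (P80^-0.5 − F80^-0.5)
W = 10·10.2·(1/√58 − 1/√18494) = 10·10.2·(0.123953) = 12.6432 kWh/t
Apply correction: 12.6432 × 0.86 = 10.8732 kWh/t
Power = W × throughput = 10.8732 kWh/t × 2310.8 t/h = 25125.7 kW

P = 25125.7 kW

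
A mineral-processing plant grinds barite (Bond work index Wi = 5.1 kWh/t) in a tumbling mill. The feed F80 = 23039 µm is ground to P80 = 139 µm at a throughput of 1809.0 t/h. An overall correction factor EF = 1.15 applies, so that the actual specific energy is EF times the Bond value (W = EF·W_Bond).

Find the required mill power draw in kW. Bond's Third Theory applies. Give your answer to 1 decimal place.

W_Bond = 10·Wi·(1/√P₈₀ − 1/√F₈₀)
W = 10·5.1·(1/√139 − 1/√23039) = 10·5.1·(0.078231) = 3.9898 kWh/t
With EF = 1.15: W = 3.9898·1.15 = 4.5882 kWh/t
P = W·T = 4.5882·1809.0 = 8300.1 kW

P = 8300.1 kW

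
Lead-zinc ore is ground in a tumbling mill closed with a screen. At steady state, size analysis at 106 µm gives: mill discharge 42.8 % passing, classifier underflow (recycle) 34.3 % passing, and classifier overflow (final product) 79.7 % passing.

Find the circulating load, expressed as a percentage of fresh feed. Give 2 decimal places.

Balance %-passing 106 µm (r = R/F):
(1+r)d = ru + o → r = (o−d)/(d−u)
r = (79.7 − 42.8)/(42.8 − 34.3) = 36.9/8.5 = 4.3412
CL = 100·r = 434.12 %

CL = 434.12 %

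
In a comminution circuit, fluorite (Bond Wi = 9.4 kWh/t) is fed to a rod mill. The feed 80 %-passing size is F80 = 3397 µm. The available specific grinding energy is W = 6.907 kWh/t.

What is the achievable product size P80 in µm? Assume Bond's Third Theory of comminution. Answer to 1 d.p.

P80 = 121.7 µm

Bond: W = 10·Wi·(1/√P80 − 1/√F80)
P80^-0.5 = F80^-0.5 + W/(10 Wi)
  = 6.9070/(10·9.4) + 1/√3397 = 0.073479 + 0.017157 = 0.090636
P80 = (1/0.090636)² = 11.0331² = 121.73 µm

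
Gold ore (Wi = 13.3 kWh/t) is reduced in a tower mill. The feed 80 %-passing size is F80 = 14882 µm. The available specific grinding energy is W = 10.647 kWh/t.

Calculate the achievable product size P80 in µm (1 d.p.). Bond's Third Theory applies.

W_Bond = 10·Wi·(1/√P₈₀ − 1/√F₈₀)
P80^(−½) = W/(10 Wi) + F80^(−½)
  = 10.6470/(10·13.3) + 1/√14882 = 0.080053 + 0.008197 = 0.088250
P80 = (1/0.088250)² = 11.3315² = 128.40 µm

P80 = 128.4 µm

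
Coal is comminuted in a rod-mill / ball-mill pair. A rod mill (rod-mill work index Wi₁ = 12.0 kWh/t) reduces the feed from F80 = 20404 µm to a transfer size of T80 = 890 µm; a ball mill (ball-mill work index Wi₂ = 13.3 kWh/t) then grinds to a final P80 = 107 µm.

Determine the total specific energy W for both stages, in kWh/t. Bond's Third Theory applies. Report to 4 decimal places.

W = 10 Wi / √P80 − 10 Wi / √F80
Stage 1 (20404→890 µm, Wi₁=12.0): W₁ = 10·12.0·(0.033520 − 0.007001) = 3.1823 kWh/t
Stage 2 (890→107 µm, Wi₂=13.3): W₂ = 10·13.3·(0.096674 − 0.033520) = 8.3994 kWh/t
W = W₁ + W₂ = 3.1823 + 8.3994 = 11.5817 kWh/t

W = 11.5817 kWh/t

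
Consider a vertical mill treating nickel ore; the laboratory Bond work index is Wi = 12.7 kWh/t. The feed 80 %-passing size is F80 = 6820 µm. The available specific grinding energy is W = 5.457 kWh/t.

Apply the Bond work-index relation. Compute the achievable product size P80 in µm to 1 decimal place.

Bond:  W = 10 Wi (1/√P − 1/√F)
P80^-0.5 = F80^-0.5 + W/(10 Wi)
  = 5.4570/(10·12.7) + 1/√6820 = 0.042969 + 0.012109 = 0.055077
P80 = (1/0.055077)² = 18.1562² = 329.65 µm

P80 = 329.6 µm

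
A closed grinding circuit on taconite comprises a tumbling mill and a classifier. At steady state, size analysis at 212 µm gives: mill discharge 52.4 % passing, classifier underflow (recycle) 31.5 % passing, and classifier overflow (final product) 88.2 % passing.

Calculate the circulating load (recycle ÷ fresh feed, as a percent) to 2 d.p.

Let r = R/F. Size balance at 212 µm:
r = (o − d)/(d − u)
r = (88.2 − 52.4)/(52.4 − 31.5) = 35.8/20.9 = 1.7129
CL = 100·r = 171.29 %

CL = 171.29 %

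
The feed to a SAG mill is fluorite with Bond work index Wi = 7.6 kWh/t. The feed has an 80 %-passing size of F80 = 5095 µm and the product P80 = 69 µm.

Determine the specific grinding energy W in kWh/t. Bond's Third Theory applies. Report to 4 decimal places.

W = 8.0846 kWh/t

W = 10 Wi (P80^-0.5 − F80^-0.5)
1/√69 = 0.120386;  1/√5095 = 0.014010
W = 10·7.6·(0.120386 − 0.014010) = 8.0846 kWh/t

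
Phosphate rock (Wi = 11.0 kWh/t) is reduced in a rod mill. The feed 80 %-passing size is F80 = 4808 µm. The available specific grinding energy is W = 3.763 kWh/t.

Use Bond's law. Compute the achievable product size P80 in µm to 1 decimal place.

P80 = 422.8 µm

W = 10 Wi / √P80 − 10 Wi / √F80
P80^(−½) = W/(10 Wi) + F80^(−½)
  = 3.7630/(10·11.0) + 1/√4808 = 0.034209 + 0.014422 = 0.048631
P80 = (1/0.048631)² = 20.5631² = 422.84 µm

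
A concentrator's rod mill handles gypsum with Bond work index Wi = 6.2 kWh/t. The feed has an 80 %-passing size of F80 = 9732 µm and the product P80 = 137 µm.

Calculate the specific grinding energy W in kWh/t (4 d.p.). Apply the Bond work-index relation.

W = 10 Wi (P80^-0.5 − F80^-0.5)
1/√137 = 0.085436;  1/√9732 = 0.010137
W = 10·6.2·(0.085436 − 0.010137) = 4.6685 kWh/t

W = 4.6685 kWh/t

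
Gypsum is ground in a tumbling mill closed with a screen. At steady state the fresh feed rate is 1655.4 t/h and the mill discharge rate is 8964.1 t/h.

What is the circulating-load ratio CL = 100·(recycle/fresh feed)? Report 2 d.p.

CL = 441.51 %

Steady state: M = F + R.
R = M − F = 8964.1 − 1655.4 = 7308.7 t/h
CL = 100·R/F = 100·7308.7/1655.4 = 441.51 %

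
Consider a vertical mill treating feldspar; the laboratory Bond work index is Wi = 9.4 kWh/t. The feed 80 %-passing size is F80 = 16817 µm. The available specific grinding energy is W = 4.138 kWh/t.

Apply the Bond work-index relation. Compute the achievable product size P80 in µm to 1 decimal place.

Bond:  W = 10 Wi (1/√P − 1/√F)
⇒ 1/√P80 = W/(10·Wi) + 1/√F80
  = 4.1380/(10·9.4) + 1/√16817 = 0.044021 + 0.007711 = 0.051733
P80 = (1/0.051733)² = 19.3302² = 373.66 µm

P80 = 373.7 µm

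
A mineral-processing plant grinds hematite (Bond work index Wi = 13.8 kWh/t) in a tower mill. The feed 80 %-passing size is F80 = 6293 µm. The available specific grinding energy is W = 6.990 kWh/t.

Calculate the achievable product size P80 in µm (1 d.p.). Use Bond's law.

Bond: W = 10·Wi·(1/√P80 − 1/√F80)
P80^(−½) = W/(10 Wi) + F80^(−½)
  = 6.9900/(10·13.8) + 1/√6293 = 0.050652 + 0.012606 = 0.063258
P80 = (1/0.063258)² = 15.8083² = 249.90 µm

P80 = 249.9 µm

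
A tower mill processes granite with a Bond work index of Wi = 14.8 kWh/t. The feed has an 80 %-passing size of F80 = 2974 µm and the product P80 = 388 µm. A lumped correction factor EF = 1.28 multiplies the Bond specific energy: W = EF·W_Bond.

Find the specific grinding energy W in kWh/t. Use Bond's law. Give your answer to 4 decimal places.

Bond:  W = 10 Wi (1/√P − 1/√F)
1/√388 = 0.050767;  1/√2974 = 0.018337
W = 10·14.8·(0.050767 − 0.018337) = 4.7997 kWh/t
Corrected W = EF·W_Bond = 1.28·4.7997 = 6.1436 kWh/t

W = 6.1436 kWh/t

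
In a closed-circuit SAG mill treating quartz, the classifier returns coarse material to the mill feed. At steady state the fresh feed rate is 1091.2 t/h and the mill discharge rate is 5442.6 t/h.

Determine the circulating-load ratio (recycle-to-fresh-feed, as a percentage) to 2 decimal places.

CL = 398.77 %

Steady state: M = F + R.
R = M − F = 5442.6 − 1091.2 = 4351.4 t/h
CL = 100·R/F = 100·4351.4/1091.2 = 398.77 %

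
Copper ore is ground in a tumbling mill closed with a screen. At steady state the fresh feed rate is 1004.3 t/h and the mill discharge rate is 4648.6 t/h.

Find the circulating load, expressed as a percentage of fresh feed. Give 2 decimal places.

CL = 362.87 %

Discharge = new feed + return, hence
R = M − F = 4648.6 − 1004.3 = 3644.3 t/h
CL = 100·R/F = 100·3644.3/1004.3 = 362.87 %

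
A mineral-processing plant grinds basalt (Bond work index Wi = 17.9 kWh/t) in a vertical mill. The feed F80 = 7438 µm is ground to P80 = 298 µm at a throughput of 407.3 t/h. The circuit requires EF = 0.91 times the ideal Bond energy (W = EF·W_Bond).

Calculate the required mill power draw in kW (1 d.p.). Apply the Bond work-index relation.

Bond:  W = 10 Wi (1/√P − 1/√F)
W = 10·17.9·(1/√298 − 1/√7438) = 10·17.9·(0.046333) = 8.2937 kWh/t
W_actual = 0.91 × 8.2937 = 7.5472 kWh/t
Mill draw = 7.5472 × 407.3 = 3074.0 kW

P = 3074.0 kW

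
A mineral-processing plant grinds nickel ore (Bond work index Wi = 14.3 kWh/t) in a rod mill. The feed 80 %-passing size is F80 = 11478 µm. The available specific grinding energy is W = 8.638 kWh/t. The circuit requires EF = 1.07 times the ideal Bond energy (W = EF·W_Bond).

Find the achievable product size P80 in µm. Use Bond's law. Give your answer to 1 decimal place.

P80 = 231.1 µm

W = 10 Wi / √P80 − 10 Wi / √F80
W_Bond = W / EF = 8.638 / 1.07 = 8.0729 kWh/t
⇒ 1/√P80 = W_Bond/(10 Wi) + 1/√F80
  = 8.0729/(10·14.3) + 1/√11478 = 0.056454 + 0.009334 = 0.065788
P80 = (1/0.065788)² = 15.2004² = 231.05 µm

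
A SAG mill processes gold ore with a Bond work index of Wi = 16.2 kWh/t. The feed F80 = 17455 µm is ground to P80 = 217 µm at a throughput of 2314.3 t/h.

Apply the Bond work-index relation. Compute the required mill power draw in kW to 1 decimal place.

P = 22613.2 kW

Bond:  W = 10 Wi (1/√P − 1/√F)
W = 10·16.2·(1/√217 − 1/√17455) = 10·16.2·(0.060315) = 9.7711 kWh/t
Power = W × throughput = 9.7711 kWh/t × 2314.3 t/h = 22613.2 kW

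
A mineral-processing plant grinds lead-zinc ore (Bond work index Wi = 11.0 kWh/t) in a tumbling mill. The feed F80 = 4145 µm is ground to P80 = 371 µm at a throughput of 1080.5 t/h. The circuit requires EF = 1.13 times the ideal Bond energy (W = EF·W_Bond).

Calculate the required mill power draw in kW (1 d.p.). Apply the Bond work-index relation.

W = 10·Wi·[P80^(−½) − F80^(−½)]
W = 10·11.0·(1/√371 − 1/√4145) = 10·11.0·(0.036385) = 4.0024 kWh/t
Apply correction: 4.0024 × 1.13 = 4.5227 kWh/t
P_mill = W·ṁ = 4.5227·1080.5 = 4886.7 kW

P = 4886.7 kW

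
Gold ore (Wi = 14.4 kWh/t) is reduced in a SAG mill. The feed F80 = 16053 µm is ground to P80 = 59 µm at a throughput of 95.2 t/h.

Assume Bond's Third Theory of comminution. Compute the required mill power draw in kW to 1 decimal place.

W_Bond = 10·Wi·(1/√P₈₀ − 1/√F₈₀)
W = 10·14.4·(1/√59 − 1/√16053) = 10·14.4·(0.122296) = 17.6107 kWh/t
P = W·T = 17.6107·95.2 = 1676.5 kW

P = 1676.5 kW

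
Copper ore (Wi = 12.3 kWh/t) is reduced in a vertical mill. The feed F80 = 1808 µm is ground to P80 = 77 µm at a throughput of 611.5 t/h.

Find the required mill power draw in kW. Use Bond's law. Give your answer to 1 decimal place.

W = 10 Wi (P80^-0.5 − F80^-0.5)
W = 10·12.3·(1/√77 − 1/√1808) = 10·12.3·(0.090443) = 11.1244 kWh/t
Mill draw = 11.1244 × 611.5 = 6802.6 kW

P = 6802.6 kW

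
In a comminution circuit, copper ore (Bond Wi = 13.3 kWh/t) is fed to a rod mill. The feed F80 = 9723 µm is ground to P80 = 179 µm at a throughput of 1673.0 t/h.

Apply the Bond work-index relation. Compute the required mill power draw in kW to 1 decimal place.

P = 14374.5 kW

W = 10 Wi / √P80 − 10 Wi / √F80
W = 10·13.3·(1/√179 − 1/√9723) = 10·13.3·(0.064602) = 8.5921 kWh/t
P_mill = W·ṁ = 8.5921·1673.0 = 14374.5 kW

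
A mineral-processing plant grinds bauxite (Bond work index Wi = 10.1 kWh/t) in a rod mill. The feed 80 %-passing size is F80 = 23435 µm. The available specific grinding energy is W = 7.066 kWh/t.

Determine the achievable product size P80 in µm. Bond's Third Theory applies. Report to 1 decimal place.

P80 = 170.9 µm

Bond: W = 10·Wi·(1/√P80 − 1/√F80)
⇒ 1/√P80 = W/(10·Wi) + 1/√F80
  = 7.0660/(10·10.1) + 1/√23435 = 0.069960 + 0.006532 = 0.076493
P80 = (1/0.076493)² = 13.0731² = 170.91 µm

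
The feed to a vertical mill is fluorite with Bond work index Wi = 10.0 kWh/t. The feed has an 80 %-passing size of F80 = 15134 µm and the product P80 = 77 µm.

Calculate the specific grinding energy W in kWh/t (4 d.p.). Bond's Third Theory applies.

W = 10·Wi·[P80^(−½) − F80^(−½)]
1/√77 = 0.113961;  1/√15134 = 0.008129
W = 10·10.0·(0.113961 − 0.008129) = 10.5832 kWh/t

W = 10.5832 kWh/t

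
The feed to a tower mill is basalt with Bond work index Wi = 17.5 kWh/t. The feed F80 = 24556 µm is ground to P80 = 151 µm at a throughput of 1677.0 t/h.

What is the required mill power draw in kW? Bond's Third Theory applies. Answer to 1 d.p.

W = 10 Wi / √P80 − 10 Wi / √F80
W = 10·17.5·(1/√151 − 1/√24556) = 10·17.5·(0.074997) = 13.1245 kWh/t
P_mill = W·ṁ = 13.1245·1677.0 = 22009.9 kW

P = 22009.9 kW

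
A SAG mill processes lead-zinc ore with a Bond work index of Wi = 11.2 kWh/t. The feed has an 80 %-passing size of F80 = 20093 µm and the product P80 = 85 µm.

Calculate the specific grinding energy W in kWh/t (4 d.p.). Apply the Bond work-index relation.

W = 10·Wi·(P80^(-½) − F80^(-½))
1/√85 = 0.108465;  1/√20093 = 0.007055
W = 10·11.2·(0.108465 − 0.007055) = 11.3580 kWh/t

W = 11.3580 kWh/t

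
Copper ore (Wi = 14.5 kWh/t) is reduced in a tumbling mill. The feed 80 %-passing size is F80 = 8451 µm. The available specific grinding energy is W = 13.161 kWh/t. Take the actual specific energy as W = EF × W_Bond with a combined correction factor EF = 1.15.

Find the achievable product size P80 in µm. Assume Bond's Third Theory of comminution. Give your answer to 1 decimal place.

W = 10·Wi·[P80^(−½) − F80^(−½)]
W_Bond = W / EF = 13.161 / 1.15 = 11.4443 kWh/t
1/√P80 = 1/√F80 + W_Bond/(10·Wi)
  = 11.4443/(10·14.5) + 1/√8451 = 0.078927 + 0.010878 = 0.089804
P80 = (1/0.089804)² = 11.1353² = 124.00 µm

P80 = 124.0 µm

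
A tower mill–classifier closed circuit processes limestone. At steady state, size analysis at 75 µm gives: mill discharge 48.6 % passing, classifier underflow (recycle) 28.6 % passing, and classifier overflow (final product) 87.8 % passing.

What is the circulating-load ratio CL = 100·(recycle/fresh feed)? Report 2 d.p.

CL = 196.00 %

Let r = R/F. Size balance at 75 µm:
r = (o − d)/(d − u)
r = (87.8 − 48.6)/(48.6 − 28.6) = 39.2/20.0 = 1.9600
CL = 100·r = 196.00 %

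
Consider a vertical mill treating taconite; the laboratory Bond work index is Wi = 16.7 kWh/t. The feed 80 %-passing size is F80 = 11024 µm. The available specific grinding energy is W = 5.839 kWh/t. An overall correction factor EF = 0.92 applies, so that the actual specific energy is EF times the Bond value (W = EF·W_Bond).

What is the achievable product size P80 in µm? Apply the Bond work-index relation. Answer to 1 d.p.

Bond: W = 10·Wi·(1/√P80 − 1/√F80)
W_Bond = W / EF = 5.839 / 0.92 = 6.3467 kWh/t
⇒ 1/√P80 = W_Bond/(10 Wi) + 1/√F80
  = 6.3467/(10·16.7) + 1/√11024 = 0.038004 + 0.009524 = 0.047529
P80 = (1/0.047529)² = 21.0399² = 442.68 µm

P80 = 442.7 µm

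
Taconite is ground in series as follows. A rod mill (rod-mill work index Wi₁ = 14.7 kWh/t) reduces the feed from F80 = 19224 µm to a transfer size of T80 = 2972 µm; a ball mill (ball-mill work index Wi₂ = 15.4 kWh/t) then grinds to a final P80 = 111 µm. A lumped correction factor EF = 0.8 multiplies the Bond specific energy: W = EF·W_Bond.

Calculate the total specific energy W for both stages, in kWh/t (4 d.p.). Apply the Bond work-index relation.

W_Bond = 10·Wi·(1/√P₈₀ − 1/√F₈₀)
Stage 1 (19224→2972 µm, Wi₁=14.7): W₁ = 10·14.7·(0.018343 − 0.007212) = 1.6362 kWh/t
Stage 2 (2972→111 µm, Wi₂=15.4): W₂ = 10·15.4·(0.094916 − 0.018343) = 11.7922 kWh/t
W = W₁ + W₂ = 1.6362 + 11.7922 = 13.4284 kWh/t
W_actual = 0.8 × 13.4284 = 10.7427 kWh/t

W = 10.7427 kWh/t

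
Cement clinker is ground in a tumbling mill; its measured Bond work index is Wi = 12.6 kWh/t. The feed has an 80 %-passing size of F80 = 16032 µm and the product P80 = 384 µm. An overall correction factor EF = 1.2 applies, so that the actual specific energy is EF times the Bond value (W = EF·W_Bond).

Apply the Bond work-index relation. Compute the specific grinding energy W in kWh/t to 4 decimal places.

W = 10 Wi (1/√P80 − 1/√F80)  [Bond]
1/√384 = 0.051031;  1/√16032 = 0.007898
W = 10·12.6·(0.051031 − 0.007898) = 5.4348 kWh/t
Apply correction: 5.4348 × 1.2 = 6.5217 kWh/t

W = 6.5217 kWh/t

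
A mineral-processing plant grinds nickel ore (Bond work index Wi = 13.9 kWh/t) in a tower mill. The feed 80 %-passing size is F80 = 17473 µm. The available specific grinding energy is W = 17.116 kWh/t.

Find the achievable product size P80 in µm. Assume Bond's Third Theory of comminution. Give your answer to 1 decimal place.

W = 10 Wi (1/√P80 − 1/√F80)  [Bond]
P80^-0.5 = F80^-0.5 + W/(10 Wi)
  = 17.1160/(10·13.9) + 1/√17473 = 0.123137 + 0.007565 = 0.130702
P80 = (1/0.130702)² = 7.6510² = 58.54 µm

P80 = 58.5 µm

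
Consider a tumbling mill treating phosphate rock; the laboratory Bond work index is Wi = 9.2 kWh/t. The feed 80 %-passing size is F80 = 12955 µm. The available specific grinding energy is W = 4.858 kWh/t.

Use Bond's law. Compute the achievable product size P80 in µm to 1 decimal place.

P80 = 263.6 µm

W = 10 Wi / √P80 − 10 Wi / √F80
1/√P80 = 1/√F80 + W/(10·Wi)
  = 4.8580/(10·9.2) + 1/√12955 = 0.052804 + 0.008786 = 0.061590
P80 = (1/0.061590)² = 16.2364² = 263.62 µm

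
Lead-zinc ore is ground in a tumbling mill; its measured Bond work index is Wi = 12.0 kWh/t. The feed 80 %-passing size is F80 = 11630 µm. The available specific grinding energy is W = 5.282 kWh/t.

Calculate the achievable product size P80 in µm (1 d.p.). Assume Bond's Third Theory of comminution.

Bond: W = 10·Wi·(1/√P80 − 1/√F80)
P80^-0.5 = F80^-0.5 + W/(10 Wi)
  = 5.2820/(10·12.0) + 1/√11630 = 0.044017 + 0.009273 = 0.053289
P80 = (1/0.053289)² = 18.7654² = 352.14 µm

P80 = 352.1 µm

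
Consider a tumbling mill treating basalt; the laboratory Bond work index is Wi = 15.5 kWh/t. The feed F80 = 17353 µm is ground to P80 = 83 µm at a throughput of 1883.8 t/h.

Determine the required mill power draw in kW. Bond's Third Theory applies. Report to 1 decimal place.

W = 10·Wi·[P80^(−½) − F80^(−½)]
W = 10·15.5·(1/√83 − 1/√17353) = 10·15.5·(0.102173) = 15.8368 kWh/t
Power = W × throughput = 15.8368 kWh/t × 1883.8 t/h = 29833.4 kW

P = 29833.4 kW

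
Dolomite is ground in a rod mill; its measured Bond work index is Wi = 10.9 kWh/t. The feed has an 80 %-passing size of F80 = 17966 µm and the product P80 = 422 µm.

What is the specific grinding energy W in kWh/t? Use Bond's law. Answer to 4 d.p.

W = 4.4928 kWh/t

W = 10·Wi·(P80^(-½) − F80^(-½))
1/√422 = 0.048679;  1/√17966 = 0.007461
W = 10·10.9·(0.048679 − 0.007461) = 4.4928 kWh/t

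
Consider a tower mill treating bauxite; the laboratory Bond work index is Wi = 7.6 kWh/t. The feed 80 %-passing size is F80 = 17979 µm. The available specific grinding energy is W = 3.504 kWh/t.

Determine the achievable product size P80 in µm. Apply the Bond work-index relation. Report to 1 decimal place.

W = 10·Wi·(P80^(-½) − F80^(-½))
⇒ 1/√P80 = W/(10 Wi) + 1/√F80
  = 3.5040/(10·7.6) + 1/√17979 = 0.046105 + 0.007458 = 0.053563
P80 = (1/0.053563)² = 18.6695² = 348.55 µm

P80 = 348.6 µm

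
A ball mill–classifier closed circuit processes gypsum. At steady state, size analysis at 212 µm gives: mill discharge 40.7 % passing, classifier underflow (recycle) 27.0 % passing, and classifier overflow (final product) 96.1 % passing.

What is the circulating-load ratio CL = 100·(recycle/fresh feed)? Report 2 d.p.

Let r = R/F. Size balance at 212 µm:
(1+r)·d = r·u + o ⇒ r = (o−d)/(d−u)
r = (96.1 − 40.7)/(40.7 − 27.0) = 55.4/13.7 = 4.0438
CL = 100·r = 404.38 %

CL = 404.38 %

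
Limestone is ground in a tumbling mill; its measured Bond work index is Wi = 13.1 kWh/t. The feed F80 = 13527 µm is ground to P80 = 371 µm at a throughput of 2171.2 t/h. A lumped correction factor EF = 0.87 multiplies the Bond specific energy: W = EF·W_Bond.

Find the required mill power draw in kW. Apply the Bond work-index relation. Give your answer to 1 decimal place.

Bond: W = 10·Wi·(1/√P80 − 1/√F80)
W = 10·13.1·(1/√371 − 1/√13527) = 10·13.1·(0.043319) = 5.6748 kWh/t
Apply correction: 5.6748 × 0.87 = 4.9371 kWh/t
Power = W × throughput = 4.9371 kWh/t × 2171.2 t/h = 10719.5 kW

P = 10719.5 kW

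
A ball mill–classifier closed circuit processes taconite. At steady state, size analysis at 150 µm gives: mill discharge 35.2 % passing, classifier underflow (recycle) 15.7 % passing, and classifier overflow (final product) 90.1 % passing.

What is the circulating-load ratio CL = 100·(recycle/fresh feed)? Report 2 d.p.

CL = 281.54 %

Mass balance on the −150 µm fraction:
(1+r)d = ru + o → r = (o−d)/(d−u)
r = (90.1 − 35.2)/(35.2 − 15.7) = 54.9/19.5 = 2.8154
CL = 100·r = 281.54 %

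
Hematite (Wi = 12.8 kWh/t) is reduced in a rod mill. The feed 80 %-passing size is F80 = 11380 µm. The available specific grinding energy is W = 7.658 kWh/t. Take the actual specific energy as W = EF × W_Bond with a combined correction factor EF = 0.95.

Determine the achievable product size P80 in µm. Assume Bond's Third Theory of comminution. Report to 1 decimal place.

W = 10 Wi (1/√P80 − 1/√F80)  [Bond]
W_Bond = W / EF = 7.658 / 0.95 = 8.0611 kWh/t
P80^-0.5 = F80^-0.5 + W_Bond/(10 Wi)
  = 8.0611/(10·12.8) + 1/√11380 = 0.062977 + 0.009374 = 0.072351
P80 = (1/0.072351)² = 13.8215² = 191.03 µm

P80 = 191.0 µm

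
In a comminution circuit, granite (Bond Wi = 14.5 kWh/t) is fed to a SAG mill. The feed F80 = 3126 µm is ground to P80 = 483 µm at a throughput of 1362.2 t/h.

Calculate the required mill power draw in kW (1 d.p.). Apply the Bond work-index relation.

P = 5454.7 kW

Bond: W = 10·Wi·(1/√P80 − 1/√F80)
W = 10·14.5·(1/√483 − 1/√3126) = 10·14.5·(0.027616) = 4.0043 kWh/t
Power = W × throughput = 4.0043 kWh/t × 1362.2 t/h = 5454.7 kW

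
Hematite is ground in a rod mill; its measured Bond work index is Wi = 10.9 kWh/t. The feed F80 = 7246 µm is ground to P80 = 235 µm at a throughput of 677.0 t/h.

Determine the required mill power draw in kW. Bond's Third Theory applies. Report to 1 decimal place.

P = 3946.8 kW

W_Bond = 10·Wi·(1/√P₈₀ − 1/√F₈₀)
W = 10·10.9·(1/√235 − 1/√7246) = 10·10.9·(0.053485) = 5.8299 kWh/t
Mill draw = 5.8299 × 677.0 = 3946.8 kW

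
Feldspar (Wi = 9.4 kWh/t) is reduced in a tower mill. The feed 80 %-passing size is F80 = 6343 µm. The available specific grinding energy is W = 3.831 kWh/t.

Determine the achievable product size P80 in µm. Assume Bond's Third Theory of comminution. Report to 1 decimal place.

P80 = 351.9 µm

W = 10 Wi (1/√P80 − 1/√F80)  [Bond]
1/√P80 = 1/√F80 + W/(10·Wi)
  = 3.8310/(10·9.4) + 1/√6343 = 0.040755 + 0.012556 = 0.053311
P80 = (1/0.053311)² = 18.7577² = 351.85 µm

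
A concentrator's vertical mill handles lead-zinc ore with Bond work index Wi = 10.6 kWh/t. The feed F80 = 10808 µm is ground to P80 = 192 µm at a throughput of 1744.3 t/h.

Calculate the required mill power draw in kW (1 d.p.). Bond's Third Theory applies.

P = 11565.2 kW

Bond:  W = 10 Wi (1/√P − 1/√F)
W = 10·10.6·(1/√192 − 1/√10808) = 10·10.6·(0.062550) = 6.6303 kWh/t
P_mill = W·ṁ = 6.6303·1744.3 = 11565.2 kW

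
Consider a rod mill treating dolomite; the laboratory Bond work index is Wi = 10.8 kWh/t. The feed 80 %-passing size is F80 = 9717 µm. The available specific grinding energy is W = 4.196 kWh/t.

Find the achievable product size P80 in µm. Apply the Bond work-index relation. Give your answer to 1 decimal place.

P80 = 416.6 µm

Bond:  W = 10 Wi (1/√P − 1/√F)
1/√P80 = 1/√F80 + W/(10·Wi)
  = 4.1960/(10·10.8) + 1/√9717 = 0.038852 + 0.010145 = 0.048996
P80 = (1/0.048996)² = 20.4097² = 416.55 µm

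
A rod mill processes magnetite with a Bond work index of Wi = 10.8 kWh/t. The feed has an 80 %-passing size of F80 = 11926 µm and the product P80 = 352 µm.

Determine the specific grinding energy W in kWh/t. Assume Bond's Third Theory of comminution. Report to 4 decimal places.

W = 4.7675 kWh/t

W = 10·Wi·[P80^(−½) − F80^(−½)]
1/√352 = 0.053300;  1/√11926 = 0.009157
W = 10·10.8·(0.053300 − 0.009157) = 4.7675 kWh/t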